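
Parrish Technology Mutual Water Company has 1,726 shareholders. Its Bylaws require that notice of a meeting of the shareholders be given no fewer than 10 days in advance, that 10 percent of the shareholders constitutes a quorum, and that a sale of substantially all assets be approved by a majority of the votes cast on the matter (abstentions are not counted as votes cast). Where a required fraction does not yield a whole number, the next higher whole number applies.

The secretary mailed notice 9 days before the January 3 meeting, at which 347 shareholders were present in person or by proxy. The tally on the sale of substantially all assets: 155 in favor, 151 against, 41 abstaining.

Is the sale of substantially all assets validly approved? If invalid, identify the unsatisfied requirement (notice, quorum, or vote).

Notice: 9 days given; 10 required. Not satisfied.
Quorum: 10% of 1,726 = 172.60, rounded up to 173; 347 present. Satisfied.
Vote: requires a majority of the votes cast (347 − 41 abstaining = 306); a majority of 306 is 154, so 154 needed; 155 in favor. Satisfied.

Invalid — notice requirement not satisfied.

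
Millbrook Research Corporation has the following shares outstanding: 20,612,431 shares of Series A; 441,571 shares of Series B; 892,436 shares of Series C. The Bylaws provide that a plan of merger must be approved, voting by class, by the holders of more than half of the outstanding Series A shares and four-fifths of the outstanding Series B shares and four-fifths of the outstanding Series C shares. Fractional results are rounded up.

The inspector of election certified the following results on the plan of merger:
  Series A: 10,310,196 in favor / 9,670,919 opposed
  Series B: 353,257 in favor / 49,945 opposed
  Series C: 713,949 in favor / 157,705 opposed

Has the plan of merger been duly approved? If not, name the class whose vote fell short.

Approved — every class gave the required vote.

Series A: a majority of 20612431 is 10306216; 10,306,216 required, 10,310,196 in favor — approved.
Series B: 4/5 of 441571 = 353256.80, rounded up to 353257; 353,257 required, 353,257 in favor — approved.
Series C: 4/5 of 892436 = 713948.80, rounded up to 713949; 713,949 required, 713,949 in favor — approved.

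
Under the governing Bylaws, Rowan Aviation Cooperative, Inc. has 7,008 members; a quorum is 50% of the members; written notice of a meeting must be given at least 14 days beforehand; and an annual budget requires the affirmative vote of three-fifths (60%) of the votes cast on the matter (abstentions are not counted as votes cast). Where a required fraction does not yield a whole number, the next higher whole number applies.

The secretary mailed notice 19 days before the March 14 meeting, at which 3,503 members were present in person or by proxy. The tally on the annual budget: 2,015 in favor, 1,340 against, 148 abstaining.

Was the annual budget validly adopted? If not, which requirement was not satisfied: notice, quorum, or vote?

Invalid — quorum requirement not satisfied.

Notice: 19 days given; 14 required. Satisfied.
Quorum: 50% of 7,008 = 3,504; 3,503 present. Not satisfied.
Vote: requires three-fifths of the votes cast (3,503 − 148 abstaining = 3,355); 3/5 of 3355 = 2013, so 2,013 needed; 2,015 in favor. Satisfied.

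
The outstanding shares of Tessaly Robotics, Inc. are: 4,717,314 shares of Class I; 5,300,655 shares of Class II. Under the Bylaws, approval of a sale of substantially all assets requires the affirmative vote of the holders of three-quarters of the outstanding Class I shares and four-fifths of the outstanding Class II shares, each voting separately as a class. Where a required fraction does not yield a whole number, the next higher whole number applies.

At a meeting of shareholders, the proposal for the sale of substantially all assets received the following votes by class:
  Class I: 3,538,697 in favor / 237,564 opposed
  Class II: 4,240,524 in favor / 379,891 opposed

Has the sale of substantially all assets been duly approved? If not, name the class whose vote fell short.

Class I: 3/4 of 4717314 = 3537985.50, rounded up to 3537986; 3,537,986 required, 3,538,697 in favor — approved.
Class II: 4/5 of 5300655 = 4240524; 4,240,524 required, 4,240,524 in favor — approved.

Approved — every class gave the required vote.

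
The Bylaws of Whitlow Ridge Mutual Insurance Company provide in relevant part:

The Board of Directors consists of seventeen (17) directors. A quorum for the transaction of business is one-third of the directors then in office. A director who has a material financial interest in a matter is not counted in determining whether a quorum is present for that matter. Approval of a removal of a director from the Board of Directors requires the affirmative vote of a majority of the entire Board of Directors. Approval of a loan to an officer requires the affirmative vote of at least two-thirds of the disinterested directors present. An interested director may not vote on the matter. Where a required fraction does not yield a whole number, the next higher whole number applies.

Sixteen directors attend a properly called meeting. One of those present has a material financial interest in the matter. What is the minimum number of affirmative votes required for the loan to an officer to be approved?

The loan to an officer requires two-thirds of the disinterested directors present (16 − 1 = 15).
2/3 of 15 = 10.

10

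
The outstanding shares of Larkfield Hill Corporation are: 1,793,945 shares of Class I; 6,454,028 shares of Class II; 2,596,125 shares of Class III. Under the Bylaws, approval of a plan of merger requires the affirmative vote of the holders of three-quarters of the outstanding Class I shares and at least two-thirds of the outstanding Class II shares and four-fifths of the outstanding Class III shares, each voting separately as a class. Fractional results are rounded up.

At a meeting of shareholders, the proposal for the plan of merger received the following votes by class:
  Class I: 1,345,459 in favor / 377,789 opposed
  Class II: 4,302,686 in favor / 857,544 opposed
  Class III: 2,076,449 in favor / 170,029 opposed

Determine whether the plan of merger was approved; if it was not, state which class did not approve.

Not approved — the Class III shares did not give the required vote.

Class I: 3/4 of 1793945 = 1345458.75, rounded up to 1345459; 1,345,459 required, 1,345,459 in favor — approved.
Class II: 2/3 of 6454028 = 4302685.33, rounded up to 4302686; 4,302,686 required, 4,302,686 in favor — approved.
Class III: 4/5 of 2596125 = 2076900; 2,076,900 required, 2,076,449 in favor — not approved.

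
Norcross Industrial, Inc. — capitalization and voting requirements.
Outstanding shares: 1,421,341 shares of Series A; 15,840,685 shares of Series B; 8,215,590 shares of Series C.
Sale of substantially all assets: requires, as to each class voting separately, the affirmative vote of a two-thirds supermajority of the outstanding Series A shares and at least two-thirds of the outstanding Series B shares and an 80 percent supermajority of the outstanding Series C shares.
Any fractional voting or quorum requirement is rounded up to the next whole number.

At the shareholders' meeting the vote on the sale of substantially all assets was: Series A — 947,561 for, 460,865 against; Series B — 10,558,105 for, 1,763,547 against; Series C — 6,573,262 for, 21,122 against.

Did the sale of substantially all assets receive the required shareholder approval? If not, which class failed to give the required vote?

Series A: 2/3 of 1421341 = 947560.67, rounded up to 947561; 947,561 required, 947,561 in favor — approved.
Series B: 2/3 of 15840685 = 10560456.67, rounded up to 10560457; 10,560,457 required, 10,558,105 in favor — not approved.
Series C: 4/5 of 8215590 = 6572472; 6,572,472 required, 6,573,262 in favor — approved.

Not approved — the Series B shares did not give the required vote.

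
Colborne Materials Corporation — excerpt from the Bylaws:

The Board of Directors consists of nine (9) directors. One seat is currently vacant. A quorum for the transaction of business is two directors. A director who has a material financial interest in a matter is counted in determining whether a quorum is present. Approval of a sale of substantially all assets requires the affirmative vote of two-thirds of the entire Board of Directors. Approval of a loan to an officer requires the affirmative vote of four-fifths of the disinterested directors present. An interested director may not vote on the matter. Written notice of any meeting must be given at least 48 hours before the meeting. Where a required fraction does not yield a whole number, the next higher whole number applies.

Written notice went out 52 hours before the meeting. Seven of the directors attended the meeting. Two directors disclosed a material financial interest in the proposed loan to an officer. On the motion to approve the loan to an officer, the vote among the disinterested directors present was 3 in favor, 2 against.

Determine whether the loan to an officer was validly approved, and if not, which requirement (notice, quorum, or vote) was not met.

Notice: 52 hours given; 48 required (52 ≥ 48). Satisfied.
Quorum: 7 present (interested directors count toward quorum); quorum is 2. Satisfied.
Vote: the loan to an officer requires four-fifths of the disinterested directors present (7 − 2 = 5). 4/5 of 5 = 4, so 4 affirmative votes are needed; 3 voted in favor. Not satisfied.

Invalid — vote requirement not satisfied.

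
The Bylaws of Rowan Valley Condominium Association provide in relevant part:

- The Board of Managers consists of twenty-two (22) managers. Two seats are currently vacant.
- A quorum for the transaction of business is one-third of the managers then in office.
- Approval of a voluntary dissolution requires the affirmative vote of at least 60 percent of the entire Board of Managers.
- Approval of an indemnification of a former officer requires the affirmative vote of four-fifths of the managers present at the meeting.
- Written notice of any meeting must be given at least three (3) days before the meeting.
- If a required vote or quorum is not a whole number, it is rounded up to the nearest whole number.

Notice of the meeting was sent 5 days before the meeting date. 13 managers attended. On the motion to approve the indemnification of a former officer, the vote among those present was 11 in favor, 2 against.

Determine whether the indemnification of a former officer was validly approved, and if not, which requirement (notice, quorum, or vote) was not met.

Valid — all requirements satisfied.

Notice: 5 days given; 3 required (5 ≥ 3). Satisfied.
Quorum: 13 present; quorum is 7. Satisfied.
Vote: the indemnification of a former officer requires four-fifths of the managers present (13). 4/5 of 13 = 10.40, rounded up to 11, so 11 affirmative votes are needed; 11 voted in favor. Satisfied.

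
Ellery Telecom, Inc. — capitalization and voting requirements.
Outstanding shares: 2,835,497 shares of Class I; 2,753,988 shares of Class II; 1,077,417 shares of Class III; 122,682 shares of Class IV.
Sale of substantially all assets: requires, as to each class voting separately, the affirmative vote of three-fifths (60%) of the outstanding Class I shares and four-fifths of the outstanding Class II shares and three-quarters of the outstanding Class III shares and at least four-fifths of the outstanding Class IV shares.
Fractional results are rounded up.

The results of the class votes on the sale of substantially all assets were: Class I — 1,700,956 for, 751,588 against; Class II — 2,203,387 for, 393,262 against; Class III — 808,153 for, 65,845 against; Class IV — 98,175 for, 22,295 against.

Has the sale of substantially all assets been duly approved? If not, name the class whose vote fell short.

Class I: 3/5 of 2835497 = 1701298.20, rounded up to 1701299; 1,701,299 required, 1,700,956 in favor — not approved.
Class II: 4/5 of 2753988 = 2203190.40, rounded up to 2203191; 2,203,191 required, 2,203,387 in favor — approved.
Class III: 3/4 of 1077417 = 808062.75, rounded up to 808063; 808,063 required, 808,153 in favor — approved.
Class IV: 4/5 of 122682 = 98145.60, rounded up to 98146; 98,146 required, 98,175 in favor — approved.

Not approved — the Class I shares did not give the required vote.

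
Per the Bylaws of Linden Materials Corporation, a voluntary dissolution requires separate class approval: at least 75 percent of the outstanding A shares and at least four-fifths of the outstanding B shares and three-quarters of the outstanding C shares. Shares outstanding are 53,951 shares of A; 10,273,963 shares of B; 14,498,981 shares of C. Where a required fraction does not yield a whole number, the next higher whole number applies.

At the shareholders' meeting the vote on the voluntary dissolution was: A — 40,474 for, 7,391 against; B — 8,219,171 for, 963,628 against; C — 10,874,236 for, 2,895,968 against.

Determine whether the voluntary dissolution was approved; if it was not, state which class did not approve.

A: 3/4 of 53951 = 40463.25, rounded up to 40464; 40,464 required, 40,474 in favor — approved.
B: 4/5 of 10273963 = 8219170.40, rounded up to 8219171; 8,219,171 required, 8,219,171 in favor — approved.
C: 3/4 of 14498981 = 10874235.75, rounded up to 10874236; 10,874,236 required, 10,874,236 in favor — approved.

Approved — every class gave the required vote.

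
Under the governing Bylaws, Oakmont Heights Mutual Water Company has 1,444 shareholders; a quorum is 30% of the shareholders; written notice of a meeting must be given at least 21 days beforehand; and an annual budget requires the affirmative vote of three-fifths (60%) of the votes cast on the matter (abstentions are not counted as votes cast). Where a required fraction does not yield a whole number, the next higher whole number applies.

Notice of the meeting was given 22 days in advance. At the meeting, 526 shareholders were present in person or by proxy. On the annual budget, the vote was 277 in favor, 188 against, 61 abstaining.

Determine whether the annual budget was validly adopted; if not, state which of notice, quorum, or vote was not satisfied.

Notice: 22 days given; 21 required. Satisfied.
Quorum: 30% of 1,444 = 433.20, rounded up to 434; 526 present. Satisfied.
Vote: requires three-fifths of the votes cast (526 − 61 abstaining = 465); 3/5 of 465 = 279, so 279 needed; 277 in favor. Not satisfied.

Invalid — vote requirement not satisfied.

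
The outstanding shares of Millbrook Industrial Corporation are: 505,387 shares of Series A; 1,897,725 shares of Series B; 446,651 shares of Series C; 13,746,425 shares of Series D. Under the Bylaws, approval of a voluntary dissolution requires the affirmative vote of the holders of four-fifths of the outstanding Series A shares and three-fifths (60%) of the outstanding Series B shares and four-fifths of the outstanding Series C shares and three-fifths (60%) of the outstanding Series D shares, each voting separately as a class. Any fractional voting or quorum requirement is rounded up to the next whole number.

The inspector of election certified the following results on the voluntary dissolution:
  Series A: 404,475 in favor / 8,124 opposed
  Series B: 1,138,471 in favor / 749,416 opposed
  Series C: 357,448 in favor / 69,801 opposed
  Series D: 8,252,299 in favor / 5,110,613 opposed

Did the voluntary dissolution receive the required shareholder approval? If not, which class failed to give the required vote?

Series A: 4/5 of 505387 = 404309.60, rounded up to 404310; 404,310 required, 404,475 in favor — approved.
Series B: 3/5 of 1897725 = 1138635; 1,138,635 required, 1,138,471 in favor — not approved.
Series C: 4/5 of 446651 = 357320.80, rounded up to 357321; 357,321 required, 357,448 in favor — approved.
Series D: 3/5 of 13746425 = 8247855; 8,247,855 required, 8,252,299 in favor — approved.

Not approved — the Series B shares did not give the required vote.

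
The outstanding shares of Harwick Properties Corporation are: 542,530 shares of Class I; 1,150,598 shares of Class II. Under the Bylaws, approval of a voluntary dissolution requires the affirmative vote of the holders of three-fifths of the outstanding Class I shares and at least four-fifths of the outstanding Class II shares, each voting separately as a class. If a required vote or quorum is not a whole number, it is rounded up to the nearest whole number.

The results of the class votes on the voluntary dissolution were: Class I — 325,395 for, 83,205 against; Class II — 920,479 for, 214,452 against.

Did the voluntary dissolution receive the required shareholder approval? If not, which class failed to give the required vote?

Not approved — the Class I shares did not give the required vote.

Class I: 3/5 of 542530 = 325518; 325,518 required, 325,395 in favor — not approved.
Class II: 4/5 of 1150598 = 920478.40, rounded up to 920479; 920,479 required, 920,479 in favor — approved.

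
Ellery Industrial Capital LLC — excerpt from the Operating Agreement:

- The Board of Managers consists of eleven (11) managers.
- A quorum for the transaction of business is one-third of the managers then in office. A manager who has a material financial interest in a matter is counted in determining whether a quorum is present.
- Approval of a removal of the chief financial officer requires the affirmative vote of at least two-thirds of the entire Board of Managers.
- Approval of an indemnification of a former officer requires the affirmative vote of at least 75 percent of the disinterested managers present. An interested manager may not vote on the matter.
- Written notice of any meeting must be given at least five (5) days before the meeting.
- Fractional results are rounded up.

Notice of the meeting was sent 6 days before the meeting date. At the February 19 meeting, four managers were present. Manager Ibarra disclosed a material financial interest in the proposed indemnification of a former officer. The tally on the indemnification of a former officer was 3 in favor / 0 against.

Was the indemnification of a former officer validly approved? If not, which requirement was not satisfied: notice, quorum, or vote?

Valid — all requirements satisfied.

Notice: 6 days given; 5 required (6 ≥ 5). Satisfied.
Quorum: 4 present (interested managers count toward quorum); quorum is 4. Satisfied.
Vote: the indemnification of a former officer requires three-fourths of the disinterested managers present (4 − 1 = 3). 3/4 of 3 = 2.25, rounded up to 3, so 3 affirmative votes are needed; 3 voted in favor. Satisfied.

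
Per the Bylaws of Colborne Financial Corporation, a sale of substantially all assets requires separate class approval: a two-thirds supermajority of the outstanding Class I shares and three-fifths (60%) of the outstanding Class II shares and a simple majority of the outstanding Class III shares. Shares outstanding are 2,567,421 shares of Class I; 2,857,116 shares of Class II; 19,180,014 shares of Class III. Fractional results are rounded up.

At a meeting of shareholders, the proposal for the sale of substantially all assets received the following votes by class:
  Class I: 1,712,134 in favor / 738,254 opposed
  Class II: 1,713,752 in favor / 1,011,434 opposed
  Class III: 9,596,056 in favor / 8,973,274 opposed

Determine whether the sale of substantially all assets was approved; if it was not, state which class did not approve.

Class I: 2/3 of 2567421 = 1711614; 1,711,614 required, 1,712,134 in favor — approved.
Class II: 3/5 of 2857116 = 1714269.60, rounded up to 1714270; 1,714,270 required, 1,713,752 in favor — not approved.
Class III: a majority of 19180014 is 9590008; 9,590,008 required, 9,596,056 in favor — approved.

Not approved — the Class II shares did not give the required vote.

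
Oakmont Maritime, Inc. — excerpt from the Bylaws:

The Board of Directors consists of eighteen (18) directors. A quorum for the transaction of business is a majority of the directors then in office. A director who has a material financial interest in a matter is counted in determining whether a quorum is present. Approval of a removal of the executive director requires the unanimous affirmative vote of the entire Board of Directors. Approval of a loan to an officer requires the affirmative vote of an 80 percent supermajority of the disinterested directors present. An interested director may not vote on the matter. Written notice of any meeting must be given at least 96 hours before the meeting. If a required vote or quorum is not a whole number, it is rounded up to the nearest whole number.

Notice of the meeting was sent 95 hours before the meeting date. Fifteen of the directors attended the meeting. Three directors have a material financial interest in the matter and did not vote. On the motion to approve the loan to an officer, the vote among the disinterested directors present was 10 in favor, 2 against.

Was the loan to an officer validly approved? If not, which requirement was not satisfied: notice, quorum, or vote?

Invalid — notice requirement not satisfied.

Notice: 95 hours given; 96 required (95 < 96). Not satisfied.
Quorum: 15 present (interested directors count toward quorum); quorum is 10. Satisfied.
Vote: the loan to an officer requires four-fifths of the disinterested directors present (15 − 3 = 12). 4/5 of 12 = 9.60, rounded up to 10, so 10 affirmative votes are needed; 10 voted in favor. Satisfied.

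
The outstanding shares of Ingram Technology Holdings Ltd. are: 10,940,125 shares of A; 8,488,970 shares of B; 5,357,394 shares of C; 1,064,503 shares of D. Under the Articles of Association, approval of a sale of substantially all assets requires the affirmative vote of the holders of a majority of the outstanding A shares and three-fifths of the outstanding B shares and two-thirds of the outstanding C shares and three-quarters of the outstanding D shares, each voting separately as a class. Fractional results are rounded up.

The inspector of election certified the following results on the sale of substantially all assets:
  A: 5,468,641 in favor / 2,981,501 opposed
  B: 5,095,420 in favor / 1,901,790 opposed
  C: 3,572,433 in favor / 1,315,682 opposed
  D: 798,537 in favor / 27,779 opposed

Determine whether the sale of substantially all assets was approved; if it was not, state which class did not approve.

Not approved — the A shares did not give the required vote.

A: a majority of 10940125 is 5470063; 5,470,063 required, 5,468,641 in favor — not approved.
B: 3/5 of 8488970 = 5093382; 5,093,382 required, 5,095,420 in favor — approved.
C: 2/3 of 5357394 = 3571596; 3,571,596 required, 3,572,433 in favor — approved.
D: 3/4 of 1064503 = 798377.25, rounded up to 798378; 798,378 required, 798,537 in favor — approved.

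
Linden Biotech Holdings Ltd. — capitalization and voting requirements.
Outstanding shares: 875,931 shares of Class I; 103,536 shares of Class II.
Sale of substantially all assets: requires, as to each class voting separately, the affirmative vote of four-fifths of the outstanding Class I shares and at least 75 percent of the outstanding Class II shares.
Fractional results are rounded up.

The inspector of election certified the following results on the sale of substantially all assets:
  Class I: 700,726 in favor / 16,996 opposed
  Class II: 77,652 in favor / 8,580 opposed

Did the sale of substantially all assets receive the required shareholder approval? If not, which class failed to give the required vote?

Not approved — the Class I shares did not give the required vote.

Class I: 4/5 of 875931 = 700744.80, rounded up to 700745; 700,745 required, 700,726 in favor — not approved.
Class II: 3/4 of 103536 = 77652; 77,652 required, 77,652 in favor — approved.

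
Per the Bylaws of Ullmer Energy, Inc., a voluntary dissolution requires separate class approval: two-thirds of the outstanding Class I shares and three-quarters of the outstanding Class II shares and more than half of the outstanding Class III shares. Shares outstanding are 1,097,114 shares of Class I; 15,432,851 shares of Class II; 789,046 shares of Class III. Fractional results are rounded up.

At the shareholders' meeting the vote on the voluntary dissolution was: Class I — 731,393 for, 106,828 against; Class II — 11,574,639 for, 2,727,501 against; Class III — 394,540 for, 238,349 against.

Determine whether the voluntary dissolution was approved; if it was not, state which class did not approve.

Not approved — the Class I shares did not give the required vote.

Class I: 2/3 of 1097114 = 731409.33, rounded up to 731410; 731,410 required, 731,393 in favor — not approved.
Class II: 3/4 of 15432851 = 11574638.25, rounded up to 11574639; 11,574,639 required, 11,574,639 in favor — approved.
Class III: a majority of 789046 is 394524; 394,524 required, 394,540 in favor — approved.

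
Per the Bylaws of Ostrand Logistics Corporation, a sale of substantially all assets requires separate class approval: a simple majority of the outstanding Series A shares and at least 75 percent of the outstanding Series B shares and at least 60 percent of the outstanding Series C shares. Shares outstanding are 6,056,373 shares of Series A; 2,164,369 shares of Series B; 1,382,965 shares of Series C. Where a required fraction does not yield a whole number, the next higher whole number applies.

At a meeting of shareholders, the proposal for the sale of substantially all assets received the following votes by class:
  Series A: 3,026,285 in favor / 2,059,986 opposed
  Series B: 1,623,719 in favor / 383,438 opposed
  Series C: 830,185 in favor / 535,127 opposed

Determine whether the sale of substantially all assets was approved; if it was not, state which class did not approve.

Series A: a majority of 6056373 is 3028187; 3,028,187 required, 3,026,285 in favor — not approved.
Series B: 3/4 of 2164369 = 1623276.75, rounded up to 1623277; 1,623,277 required, 1,623,719 in favor — approved.
Series C: 3/5 of 1382965 = 829779; 829,779 required, 830,185 in favor — approved.

Not approved — the Series A shares did not give the required vote.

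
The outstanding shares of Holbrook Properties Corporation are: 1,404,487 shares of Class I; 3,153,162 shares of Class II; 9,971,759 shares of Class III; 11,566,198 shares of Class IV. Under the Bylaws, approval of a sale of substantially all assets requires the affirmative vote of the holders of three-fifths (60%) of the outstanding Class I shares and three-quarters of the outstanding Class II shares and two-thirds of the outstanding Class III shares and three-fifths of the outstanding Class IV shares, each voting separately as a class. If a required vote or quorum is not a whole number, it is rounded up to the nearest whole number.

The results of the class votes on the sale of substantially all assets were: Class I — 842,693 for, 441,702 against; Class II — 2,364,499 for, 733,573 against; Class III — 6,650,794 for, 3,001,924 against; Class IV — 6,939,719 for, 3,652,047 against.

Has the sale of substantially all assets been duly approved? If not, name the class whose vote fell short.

Not approved — the Class II shares did not give the required vote.

Class I: 3/5 of 1404487 = 842692.20, rounded up to 842693; 842,693 required, 842,693 in favor — approved.
Class II: 3/4 of 3153162 = 2364871.50, rounded up to 2364872; 2,364,872 required, 2,364,499 in favor — not approved.
Class III: 2/3 of 9971759 = 6647839.33, rounded up to 6647840; 6,647,840 required, 6,650,794 in favor — approved.
Class IV: 3/5 of 11566198 = 6939718.80, rounded up to 6939719; 6,939,719 required, 6,939,719 in favor — approved.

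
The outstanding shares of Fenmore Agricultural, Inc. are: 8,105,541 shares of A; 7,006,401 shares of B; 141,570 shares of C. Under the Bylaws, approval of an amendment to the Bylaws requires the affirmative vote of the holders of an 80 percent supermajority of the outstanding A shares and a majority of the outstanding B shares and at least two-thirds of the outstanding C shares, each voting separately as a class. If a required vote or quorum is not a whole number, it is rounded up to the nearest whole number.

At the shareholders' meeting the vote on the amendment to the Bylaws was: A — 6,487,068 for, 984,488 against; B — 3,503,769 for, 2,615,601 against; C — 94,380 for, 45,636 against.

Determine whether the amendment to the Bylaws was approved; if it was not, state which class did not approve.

Approved — every class gave the required vote.

A: 4/5 of 8105541 = 6484432.80, rounded up to 6484433; 6,484,433 required, 6,487,068 in favor — approved.
B: a majority of 7006401 is 3503201; 3,503,201 required, 3,503,769 in favor — approved.
C: 2/3 of 141570 = 94380; 94,380 required, 94,380 in favor — approved.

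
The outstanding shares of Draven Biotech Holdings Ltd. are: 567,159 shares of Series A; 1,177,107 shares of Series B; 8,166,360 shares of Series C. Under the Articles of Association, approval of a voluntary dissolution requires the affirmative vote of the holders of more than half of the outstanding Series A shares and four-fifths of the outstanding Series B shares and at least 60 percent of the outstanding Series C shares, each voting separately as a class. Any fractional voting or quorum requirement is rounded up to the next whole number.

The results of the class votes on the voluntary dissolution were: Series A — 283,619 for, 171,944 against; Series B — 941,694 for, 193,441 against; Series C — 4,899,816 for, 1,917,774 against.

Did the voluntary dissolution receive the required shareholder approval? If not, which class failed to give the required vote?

Series A: a majority of 567159 is 283580; 283,580 required, 283,619 in favor — approved.
Series B: 4/5 of 1177107 = 941685.60, rounded up to 941686; 941,686 required, 941,694 in favor — approved.
Series C: 3/5 of 8166360 = 4899816; 4,899,816 required, 4,899,816 in favor — approved.

Approved — every class gave the required vote.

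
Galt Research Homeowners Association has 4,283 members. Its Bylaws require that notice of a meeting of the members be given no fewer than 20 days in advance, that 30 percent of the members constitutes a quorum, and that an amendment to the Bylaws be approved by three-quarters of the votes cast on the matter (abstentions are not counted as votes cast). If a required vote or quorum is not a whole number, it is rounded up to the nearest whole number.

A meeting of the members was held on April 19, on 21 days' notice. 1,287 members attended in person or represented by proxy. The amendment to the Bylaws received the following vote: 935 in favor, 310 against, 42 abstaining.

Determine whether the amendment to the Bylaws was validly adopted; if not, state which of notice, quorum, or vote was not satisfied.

Valid — all requirements satisfied.

Notice: 21 days given; 20 required. Satisfied.
Quorum: 30% of 4,283 = 1,284.90, rounded up to 1,285; 1,287 present. Satisfied.
Vote: requires three-fourths of the votes cast (1,287 − 42 abstaining = 1,245); 3/4 of 1245 = 933.75, rounded up to 934, so 934 needed; 935 in favor. Satisfied.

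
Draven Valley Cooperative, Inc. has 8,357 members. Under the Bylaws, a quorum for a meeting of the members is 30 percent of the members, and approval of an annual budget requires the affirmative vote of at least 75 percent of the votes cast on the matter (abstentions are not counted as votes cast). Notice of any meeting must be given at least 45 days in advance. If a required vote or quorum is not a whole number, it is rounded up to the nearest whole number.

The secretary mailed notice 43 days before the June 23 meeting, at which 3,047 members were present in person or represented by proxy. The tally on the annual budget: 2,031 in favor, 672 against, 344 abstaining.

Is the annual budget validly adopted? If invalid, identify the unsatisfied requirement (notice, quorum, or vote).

Notice: 43 days given; 45 required. Not satisfied.
Quorum: 30% of 8,357 = 2,507.10, rounded up to 2,508; 3,047 present. Satisfied.
Vote: requires three-fourths of the votes cast (3,047 − 344 abstaining = 2,703); 3/4 of 2703 = 2027.25, rounded up to 2028, so 2,028 needed; 2,031 in favor. Satisfied.

Invalid — notice requirement not satisfied.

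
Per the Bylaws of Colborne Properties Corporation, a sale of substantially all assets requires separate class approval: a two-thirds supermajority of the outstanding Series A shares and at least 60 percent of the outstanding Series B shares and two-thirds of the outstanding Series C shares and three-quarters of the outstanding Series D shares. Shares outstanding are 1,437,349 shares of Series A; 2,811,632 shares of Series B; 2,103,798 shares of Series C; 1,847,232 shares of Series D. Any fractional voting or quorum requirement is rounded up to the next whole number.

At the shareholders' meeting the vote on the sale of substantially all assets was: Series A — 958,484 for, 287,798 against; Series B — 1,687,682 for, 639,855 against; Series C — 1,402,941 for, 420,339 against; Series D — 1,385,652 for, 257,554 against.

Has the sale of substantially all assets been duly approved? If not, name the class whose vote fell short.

Series A: 2/3 of 1437349 = 958232.67, rounded up to 958233; 958,233 required, 958,484 in favor — approved.
Series B: 3/5 of 2811632 = 1686979.20, rounded up to 1686980; 1,686,980 required, 1,687,682 in favor — approved.
Series C: 2/3 of 2103798 = 1402532; 1,402,532 required, 1,402,941 in favor — approved.
Series D: 3/4 of 1847232 = 1385424; 1,385,424 required, 1,385,652 in favor — approved.

Approved — every class gave the required vote.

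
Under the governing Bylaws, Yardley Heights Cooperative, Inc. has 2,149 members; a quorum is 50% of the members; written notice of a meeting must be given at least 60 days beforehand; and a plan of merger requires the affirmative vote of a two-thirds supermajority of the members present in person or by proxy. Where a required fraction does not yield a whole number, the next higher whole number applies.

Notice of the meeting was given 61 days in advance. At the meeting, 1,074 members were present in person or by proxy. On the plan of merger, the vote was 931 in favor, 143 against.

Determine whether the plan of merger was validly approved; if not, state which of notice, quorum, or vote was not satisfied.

Invalid — quorum requirement not satisfied.

Notice: 61 days given; 60 required. Satisfied.
Quorum: 50% of 2,149 = 1,074.50, rounded up to 1,075; 1,074 present. Not satisfied.
Vote: requires two-thirds of those present (1,074); 2/3 of 1074 = 716, so 716 needed; 931 in favor. Satisfied.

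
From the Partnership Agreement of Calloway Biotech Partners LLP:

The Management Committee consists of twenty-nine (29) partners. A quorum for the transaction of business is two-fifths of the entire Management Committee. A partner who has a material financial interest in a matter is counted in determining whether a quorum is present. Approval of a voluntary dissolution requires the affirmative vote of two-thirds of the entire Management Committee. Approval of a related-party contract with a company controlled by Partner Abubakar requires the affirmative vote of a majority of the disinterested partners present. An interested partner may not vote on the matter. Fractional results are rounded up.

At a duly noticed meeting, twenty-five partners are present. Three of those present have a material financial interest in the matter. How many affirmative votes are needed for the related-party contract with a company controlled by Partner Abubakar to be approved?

The related-party contract with a company controlled by Partner Abubakar requires a majority of the disinterested partners present (25 − 3 = 22).
A majority of 22 is 12.

12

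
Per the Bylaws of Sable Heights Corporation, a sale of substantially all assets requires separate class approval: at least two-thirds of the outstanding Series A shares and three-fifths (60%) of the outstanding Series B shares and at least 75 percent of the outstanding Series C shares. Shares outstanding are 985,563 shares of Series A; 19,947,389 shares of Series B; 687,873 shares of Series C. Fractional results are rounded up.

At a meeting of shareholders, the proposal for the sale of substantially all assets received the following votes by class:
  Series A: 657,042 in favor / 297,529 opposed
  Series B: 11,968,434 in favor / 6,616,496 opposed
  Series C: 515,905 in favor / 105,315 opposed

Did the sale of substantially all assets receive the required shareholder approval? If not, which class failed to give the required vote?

Approved — every class gave the required vote.

Series A: 2/3 of 985563 = 657042; 657,042 required, 657,042 in favor — approved.
Series B: 3/5 of 19947389 = 11968433.40, rounded up to 11968434; 11,968,434 required, 11,968,434 in favor — approved.
Series C: 3/4 of 687873 = 515904.75, rounded up to 515905; 515,905 required, 515,905 in favor — approved.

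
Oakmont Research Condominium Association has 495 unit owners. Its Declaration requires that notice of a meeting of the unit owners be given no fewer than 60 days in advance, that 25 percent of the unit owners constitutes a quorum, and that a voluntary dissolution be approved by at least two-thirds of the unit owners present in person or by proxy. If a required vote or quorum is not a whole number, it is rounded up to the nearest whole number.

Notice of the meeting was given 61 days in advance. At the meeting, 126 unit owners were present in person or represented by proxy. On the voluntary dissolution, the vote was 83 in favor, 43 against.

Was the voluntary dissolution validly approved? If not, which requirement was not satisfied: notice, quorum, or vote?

Invalid — vote requirement not satisfied.

Notice: 61 days given; 60 required. Satisfied.
Quorum: 25% of 495 = 123.75, rounded up to 124; 126 present. Satisfied.
Vote: requires two-thirds of those present (126); 2/3 of 126 = 84, so 84 needed; 83 in favor. Not satisfied.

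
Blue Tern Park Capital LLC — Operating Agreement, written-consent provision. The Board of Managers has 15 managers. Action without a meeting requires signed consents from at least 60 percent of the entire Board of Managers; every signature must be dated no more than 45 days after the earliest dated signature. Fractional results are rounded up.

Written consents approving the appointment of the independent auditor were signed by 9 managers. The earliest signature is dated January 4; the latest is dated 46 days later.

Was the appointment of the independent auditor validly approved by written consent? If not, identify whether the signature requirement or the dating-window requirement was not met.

Signatures required: at least 60 percent of 15 — 3/5 of 15 = 9, so 9 needed; 9 signed. Sufficient.
Dating window: the latest signature is 46 days after the earliest; the limit is 45 days. Outside the window.

Not effective — dating-window requirement not satisfied.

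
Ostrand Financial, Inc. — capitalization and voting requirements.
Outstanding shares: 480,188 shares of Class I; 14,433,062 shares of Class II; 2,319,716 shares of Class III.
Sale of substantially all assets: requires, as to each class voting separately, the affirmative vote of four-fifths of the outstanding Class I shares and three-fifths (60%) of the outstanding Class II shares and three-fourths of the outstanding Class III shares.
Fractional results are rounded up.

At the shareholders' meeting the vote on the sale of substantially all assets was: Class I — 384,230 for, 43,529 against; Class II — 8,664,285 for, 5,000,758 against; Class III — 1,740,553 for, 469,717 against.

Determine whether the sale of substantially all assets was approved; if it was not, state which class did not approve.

Approved — every class gave the required vote.

Class I: 4/5 of 480188 = 384150.40, rounded up to 384151; 384,151 required, 384,230 in favor — approved.
Class II: 3/5 of 14433062 = 8659837.20, rounded up to 8659838; 8,659,838 required, 8,664,285 in favor — approved.
Class III: 3/4 of 2319716 = 1739787; 1,739,787 required, 1,740,553 in favor — approved.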